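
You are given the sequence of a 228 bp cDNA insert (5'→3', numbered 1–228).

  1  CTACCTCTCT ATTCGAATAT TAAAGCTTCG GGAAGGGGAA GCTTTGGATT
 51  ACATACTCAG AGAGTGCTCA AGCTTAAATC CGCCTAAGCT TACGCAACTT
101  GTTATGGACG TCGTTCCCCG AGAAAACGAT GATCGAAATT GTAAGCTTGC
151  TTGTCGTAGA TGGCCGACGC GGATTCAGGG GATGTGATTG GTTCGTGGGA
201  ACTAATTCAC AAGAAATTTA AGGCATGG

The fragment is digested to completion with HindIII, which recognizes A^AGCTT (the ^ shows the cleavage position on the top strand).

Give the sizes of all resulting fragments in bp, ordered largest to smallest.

HindIII sites (AAGCTT) start at positions 23, 39, 70, 86, 143.
HindIII cuts after the first base of each site, so after positions 23, 39, 70, 86, 143.
Linear molecule, 5 cuts → 6 fragments:
  1–23 → 23 bp
  24–39 → 16 bp
  40–70 → 31 bp
  71–86 → 16 bp
  87–143 → 57 bp
  144–228 → 85 bp
Sorted largest to smallest: 85, 57, 31, 23, 16, 16 bp.

85, 57, 31, 23, 16, 16 bp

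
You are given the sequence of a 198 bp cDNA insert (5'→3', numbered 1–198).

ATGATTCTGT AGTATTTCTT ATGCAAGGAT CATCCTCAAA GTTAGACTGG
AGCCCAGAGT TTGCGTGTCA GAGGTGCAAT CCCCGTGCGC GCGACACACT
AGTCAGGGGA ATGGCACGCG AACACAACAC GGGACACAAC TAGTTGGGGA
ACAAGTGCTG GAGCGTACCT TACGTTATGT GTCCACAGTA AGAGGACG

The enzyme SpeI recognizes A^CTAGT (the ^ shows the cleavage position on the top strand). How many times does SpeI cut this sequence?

ACTAGT occurs starting at positions 98, 139.
SpeI cuts at 2 sites.

2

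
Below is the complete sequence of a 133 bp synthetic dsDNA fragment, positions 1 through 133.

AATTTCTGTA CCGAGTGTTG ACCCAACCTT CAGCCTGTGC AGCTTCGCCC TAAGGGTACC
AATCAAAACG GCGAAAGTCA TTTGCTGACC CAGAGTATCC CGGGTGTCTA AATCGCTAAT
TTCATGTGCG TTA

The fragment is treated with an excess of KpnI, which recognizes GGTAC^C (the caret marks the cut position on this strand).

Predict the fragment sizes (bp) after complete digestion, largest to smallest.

The KpnI site (GGTACC) starts at position 55.
KpnI cuts after base 5 of each site (before the last base), so after position 59.
Linear molecule, 1 cut → 2 fragments:
  1–59 → 59 bp
  60–133 → 74 bp
Sorted largest to smallest: 74, 59 bp.

74, 59 bp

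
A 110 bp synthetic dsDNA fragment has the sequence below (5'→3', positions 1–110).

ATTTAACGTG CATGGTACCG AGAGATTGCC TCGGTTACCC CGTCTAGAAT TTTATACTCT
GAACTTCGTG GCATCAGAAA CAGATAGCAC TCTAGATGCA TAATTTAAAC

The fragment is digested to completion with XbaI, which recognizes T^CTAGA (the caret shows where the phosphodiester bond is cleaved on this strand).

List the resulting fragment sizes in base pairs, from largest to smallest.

48, 43, 19 bp

XbaI sites (TCTAGA) start at positions 43, 91.
XbaI cuts after the first base of each site, so after positions 43, 91.
Linear molecule, 2 cuts → 3 fragments:
  1–43 → 43 bp
  44–91 → 48 bp
  92–110 → 19 bp
Sorted largest to smallest: 48, 43, 19 bp.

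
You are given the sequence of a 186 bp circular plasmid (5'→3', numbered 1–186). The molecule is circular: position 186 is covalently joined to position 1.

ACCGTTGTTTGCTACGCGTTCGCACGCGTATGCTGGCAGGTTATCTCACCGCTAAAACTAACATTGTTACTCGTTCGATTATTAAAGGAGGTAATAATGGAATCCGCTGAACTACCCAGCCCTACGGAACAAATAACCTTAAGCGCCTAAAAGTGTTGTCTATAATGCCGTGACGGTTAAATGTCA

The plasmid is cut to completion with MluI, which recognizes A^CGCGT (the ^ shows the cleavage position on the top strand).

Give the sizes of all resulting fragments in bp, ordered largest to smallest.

MluI sites (ACGCGT) start at positions 14, 24.
MluI cuts after the first base of each site, so after positions 14, 24.
Circular molecule, 2 cuts → 2 fragments:
  15–24 → 10 bp
  25–186 then 1–14 → 162 + 14 = 176 bp
Sorted largest to smallest: 176, 10 bp.

176, 10 bp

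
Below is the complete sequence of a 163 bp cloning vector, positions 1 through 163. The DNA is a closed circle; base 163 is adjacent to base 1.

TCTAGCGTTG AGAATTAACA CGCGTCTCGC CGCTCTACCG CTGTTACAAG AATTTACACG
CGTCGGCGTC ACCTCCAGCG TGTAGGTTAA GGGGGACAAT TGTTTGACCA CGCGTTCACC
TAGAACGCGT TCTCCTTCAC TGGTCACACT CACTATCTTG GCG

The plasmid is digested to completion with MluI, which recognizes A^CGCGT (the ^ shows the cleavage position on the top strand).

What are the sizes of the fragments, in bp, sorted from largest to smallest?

58, 52, 38, 15 bp

MluI sites (ACGCGT) start at positions 20, 58, 110, 125.
MluI cuts after the first base of each site, so after positions 20, 58, 110, 125.
Circular molecule, 4 cuts → 4 fragments:
  21–58 → 38 bp
  59–110 → 52 bp
  111–125 → 15 bp
  126–163 then 1–20 → 38 + 20 = 58 bp
Sorted largest to smallest: 58, 52, 38, 15 bp.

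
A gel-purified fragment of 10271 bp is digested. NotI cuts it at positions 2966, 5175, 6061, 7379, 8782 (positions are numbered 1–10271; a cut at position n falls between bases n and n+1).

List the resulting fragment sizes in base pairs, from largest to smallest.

2966, 2209, 1489, 1403, 1318, 886 bp

Linear molecule, 5 cuts → 6 fragments:
  2966 − 0 = 2966 bp
  5175 − 2966 = 2209 bp
  6061 − 5175 = 886 bp
  7379 − 6061 = 1318 bp
  8782 − 7379 = 1403 bp
  10271 − 8782 = 1489 bp
Sorted largest to smallest: 2966, 2209, 1489, 1403, 1318, 886 bp.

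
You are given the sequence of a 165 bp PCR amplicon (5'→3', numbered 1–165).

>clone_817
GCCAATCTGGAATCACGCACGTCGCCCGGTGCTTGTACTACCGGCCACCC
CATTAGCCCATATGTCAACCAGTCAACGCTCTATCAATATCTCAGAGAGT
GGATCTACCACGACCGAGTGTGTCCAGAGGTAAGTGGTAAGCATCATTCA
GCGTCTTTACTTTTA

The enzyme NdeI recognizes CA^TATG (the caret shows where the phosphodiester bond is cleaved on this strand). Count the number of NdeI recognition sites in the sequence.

CATATG occurs starting at position 59.
NdeI cuts at 1 site.

1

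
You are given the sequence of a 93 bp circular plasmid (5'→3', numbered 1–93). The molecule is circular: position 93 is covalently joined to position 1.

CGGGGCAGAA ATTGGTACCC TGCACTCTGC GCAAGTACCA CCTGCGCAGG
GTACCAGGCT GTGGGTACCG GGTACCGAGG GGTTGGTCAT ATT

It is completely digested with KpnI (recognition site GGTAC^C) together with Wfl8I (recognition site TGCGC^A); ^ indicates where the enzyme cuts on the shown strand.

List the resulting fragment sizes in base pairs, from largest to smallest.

36, 15, 14, 14, 7, 7 bp

KpnI sites (GGTACC) start at positions 14, 50, 64, 71.
KpnI cuts after base 5 of each site (before the last base), so after positions 18, 54, 68, 75.
Wfl8I sites (TGCGCA) start at positions 28, 43.
Wfl8I cuts after base 5 of each site (before the last base), so after positions 32, 47.
Combined cut positions: 18, 32, 47, 54, 68, 75.
Circular molecule, 6 cuts → 6 fragments:
  19–32 → 14 bp
  33–47 → 15 bp
  48–54 → 7 bp
  55–68 → 14 bp
  69–75 → 7 bp
  76–93 then 1–18 → 18 + 18 = 36 bp
Sorted largest to smallest: 36, 15, 14, 14, 7, 7 bp.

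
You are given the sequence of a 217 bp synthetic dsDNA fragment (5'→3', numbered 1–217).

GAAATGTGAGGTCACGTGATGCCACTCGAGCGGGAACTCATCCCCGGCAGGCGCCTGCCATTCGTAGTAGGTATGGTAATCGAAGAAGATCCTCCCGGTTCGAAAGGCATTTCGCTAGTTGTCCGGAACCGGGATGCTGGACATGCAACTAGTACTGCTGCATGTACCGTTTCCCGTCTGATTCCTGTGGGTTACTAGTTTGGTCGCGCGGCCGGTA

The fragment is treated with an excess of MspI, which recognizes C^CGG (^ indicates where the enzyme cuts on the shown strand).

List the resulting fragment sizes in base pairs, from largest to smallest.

83, 51, 44, 28, 6, 5 bp

MspI sites (CCGG) start at positions 44, 95, 123, 129, 212.
MspI cuts after the first base of each site, so after positions 44, 95, 123, 129, 212.
Linear molecule, 5 cuts → 6 fragments:
  1–44 → 44 bp
  45–95 → 51 bp
  96–123 → 28 bp
  124–129 → 6 bp
  130–212 → 83 bp
  213–217 → 5 bp
Sorted largest to smallest: 83, 51, 44, 28, 6, 5 bp.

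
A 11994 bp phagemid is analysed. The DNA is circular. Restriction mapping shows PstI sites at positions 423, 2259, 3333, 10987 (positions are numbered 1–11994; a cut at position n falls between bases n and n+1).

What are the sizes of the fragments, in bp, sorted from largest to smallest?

Circular molecule, 4 cuts → 4 fragments:
  2259 − 423 = 1836 bp
  3333 − 2259 = 1074 bp
  10987 − 3333 = 7654 bp
  wrap: 11994 − 10987 + 423 = 1430 bp
Sorted largest to smallest: 7654, 1836, 1430, 1074 bp.

7654, 1836, 1430, 1074 bp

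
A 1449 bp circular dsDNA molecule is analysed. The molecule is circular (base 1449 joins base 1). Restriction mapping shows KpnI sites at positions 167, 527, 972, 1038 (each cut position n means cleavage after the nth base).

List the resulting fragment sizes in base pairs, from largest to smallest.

578, 445, 360, 66 bp

Circular molecule, 4 cuts → 4 fragments:
  527 − 167 = 360 bp
  972 − 527 = 445 bp
  1038 − 972 = 66 bp
  wrap: 1449 − 1038 + 167 = 578 bp
Sorted largest to smallest: 578, 445, 360, 66 bp.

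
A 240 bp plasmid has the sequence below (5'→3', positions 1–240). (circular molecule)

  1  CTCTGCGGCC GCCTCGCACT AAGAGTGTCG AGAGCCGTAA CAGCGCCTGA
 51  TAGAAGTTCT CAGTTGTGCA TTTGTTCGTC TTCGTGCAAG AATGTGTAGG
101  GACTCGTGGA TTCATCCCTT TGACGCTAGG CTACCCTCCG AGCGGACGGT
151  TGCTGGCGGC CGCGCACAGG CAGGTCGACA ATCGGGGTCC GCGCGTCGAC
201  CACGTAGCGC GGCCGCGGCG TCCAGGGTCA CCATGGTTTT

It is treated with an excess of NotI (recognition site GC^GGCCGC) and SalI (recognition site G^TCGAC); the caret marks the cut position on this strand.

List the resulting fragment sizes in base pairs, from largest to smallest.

151, 36, 21, 17, 15 bp

NotI sites (GCGGCCGC) start at positions 5, 156, 209.
NotI cuts after base 2 of each site, so after positions 6, 157, 210.
SalI sites (GTCGAC) start at positions 174, 195.
SalI cuts after the first base of each site, so after positions 174, 195.
Combined cut positions: 6, 157, 174, 195, 210.
Circular molecule, 5 cuts → 5 fragments:
  7–157 → 151 bp
  158–174 → 17 bp
  175–195 → 21 bp
  196–210 → 15 bp
  211–240 then 1–6 → 30 + 6 = 36 bp
Sorted largest to smallest: 151, 36, 21, 17, 15 bp.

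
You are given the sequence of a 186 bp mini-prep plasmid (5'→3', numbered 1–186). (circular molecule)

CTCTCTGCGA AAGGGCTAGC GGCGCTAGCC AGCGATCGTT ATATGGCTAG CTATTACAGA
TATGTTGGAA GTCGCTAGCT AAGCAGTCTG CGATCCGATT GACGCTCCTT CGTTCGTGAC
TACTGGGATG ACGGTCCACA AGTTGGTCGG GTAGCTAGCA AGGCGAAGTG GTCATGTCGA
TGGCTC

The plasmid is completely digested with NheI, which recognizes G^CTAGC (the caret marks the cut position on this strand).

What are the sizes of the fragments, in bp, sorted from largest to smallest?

NheI sites (GCTAGC) start at positions 15, 24, 46, 74, 154.
NheI cuts after the first base of each site, so after positions 15, 24, 46, 74, 154.
Circular molecule, 5 cuts → 5 fragments:
  16–24 → 9 bp
  25–46 → 22 bp
  47–74 → 28 bp
  75–154 → 80 bp
  155–186 then 1–15 → 32 + 15 = 47 bp
Sorted largest to smallest: 80, 47, 28, 22, 9 bp.

80, 47, 28, 22, 9 bp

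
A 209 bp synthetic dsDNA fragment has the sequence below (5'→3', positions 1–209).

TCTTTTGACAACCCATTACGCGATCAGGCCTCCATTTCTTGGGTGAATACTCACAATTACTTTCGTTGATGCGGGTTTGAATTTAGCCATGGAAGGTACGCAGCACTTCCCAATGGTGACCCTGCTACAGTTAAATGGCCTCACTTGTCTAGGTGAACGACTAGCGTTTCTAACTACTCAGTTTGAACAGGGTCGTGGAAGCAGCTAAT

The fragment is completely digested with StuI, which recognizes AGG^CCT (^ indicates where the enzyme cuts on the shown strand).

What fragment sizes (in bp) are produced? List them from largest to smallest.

181, 28 bp

The StuI site (AGGCCT) starts at position 26.
StuI cuts after base 3 of each site, so after position 28.
Linear molecule, 1 cut → 2 fragments:
  1–28 → 28 bp
  29–209 → 181 bp
Sorted largest to smallest: 181, 28 bp.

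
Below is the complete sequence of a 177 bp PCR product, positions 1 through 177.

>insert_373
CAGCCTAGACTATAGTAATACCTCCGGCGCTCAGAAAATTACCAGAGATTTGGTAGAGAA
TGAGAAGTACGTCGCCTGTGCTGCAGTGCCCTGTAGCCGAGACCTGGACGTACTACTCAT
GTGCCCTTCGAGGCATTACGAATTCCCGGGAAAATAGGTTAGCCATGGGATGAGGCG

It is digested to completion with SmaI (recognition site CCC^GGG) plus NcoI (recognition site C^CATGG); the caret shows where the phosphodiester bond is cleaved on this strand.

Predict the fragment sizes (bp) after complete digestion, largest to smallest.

147, 16, 14 bp

The SmaI site (CCCGGG) starts at position 145.
SmaI cuts after base 3 of each site, so after position 147.
The NcoI site (CCATGG) starts at position 163.
NcoI cuts after the first base of each site, so after position 163.
Combined cut positions: 147, 163.
Linear molecule, 2 cuts → 3 fragments:
  1–147 → 147 bp
  148–163 → 16 bp
  164–177 → 14 bp
Sorted largest to smallest: 147, 16, 14 bp.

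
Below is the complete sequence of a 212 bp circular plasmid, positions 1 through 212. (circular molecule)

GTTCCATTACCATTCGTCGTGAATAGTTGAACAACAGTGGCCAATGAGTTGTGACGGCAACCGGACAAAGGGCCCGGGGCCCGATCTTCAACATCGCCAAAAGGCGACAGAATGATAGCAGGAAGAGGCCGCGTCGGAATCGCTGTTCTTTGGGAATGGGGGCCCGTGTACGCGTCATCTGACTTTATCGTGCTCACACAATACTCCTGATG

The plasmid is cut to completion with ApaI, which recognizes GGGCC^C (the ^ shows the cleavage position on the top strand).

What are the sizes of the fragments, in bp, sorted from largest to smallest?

122, 83, 7 bp

ApaI sites (GGGCCC) start at positions 70, 77, 160.
ApaI cuts after base 5 of each site (before the last base), so after positions 74, 81, 164.
Circular molecule, 3 cuts → 3 fragments:
  75–81 → 7 bp
  82–164 → 83 bp
  165–212 then 1–74 → 48 + 74 = 122 bp
Sorted largest to smallest: 122, 83, 7 bp.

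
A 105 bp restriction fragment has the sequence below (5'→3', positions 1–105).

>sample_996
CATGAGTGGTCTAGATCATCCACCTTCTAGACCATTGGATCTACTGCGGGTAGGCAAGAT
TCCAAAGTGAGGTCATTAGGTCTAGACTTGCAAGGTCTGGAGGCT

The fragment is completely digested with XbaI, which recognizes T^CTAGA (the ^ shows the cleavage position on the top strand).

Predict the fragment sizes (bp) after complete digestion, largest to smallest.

XbaI sites (TCTAGA) start at positions 10, 26, 81.
XbaI cuts after the first base of each site, so after positions 10, 26, 81.
Linear molecule, 3 cuts → 4 fragments:
  1–10 → 10 bp
  11–26 → 16 bp
  27–81 → 55 bp
  82–105 → 24 bp
Sorted largest to smallest: 55, 24, 16, 10 bp.

55, 24, 16, 10 bp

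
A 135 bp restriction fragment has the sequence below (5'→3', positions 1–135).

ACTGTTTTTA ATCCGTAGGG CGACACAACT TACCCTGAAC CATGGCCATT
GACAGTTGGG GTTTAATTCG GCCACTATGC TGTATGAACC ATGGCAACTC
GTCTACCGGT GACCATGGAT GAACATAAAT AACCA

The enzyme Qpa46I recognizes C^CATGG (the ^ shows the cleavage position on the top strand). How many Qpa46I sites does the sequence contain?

CCATGG occurs starting at positions 40, 89, 113.
Qpa46I cuts at 3 sites.

3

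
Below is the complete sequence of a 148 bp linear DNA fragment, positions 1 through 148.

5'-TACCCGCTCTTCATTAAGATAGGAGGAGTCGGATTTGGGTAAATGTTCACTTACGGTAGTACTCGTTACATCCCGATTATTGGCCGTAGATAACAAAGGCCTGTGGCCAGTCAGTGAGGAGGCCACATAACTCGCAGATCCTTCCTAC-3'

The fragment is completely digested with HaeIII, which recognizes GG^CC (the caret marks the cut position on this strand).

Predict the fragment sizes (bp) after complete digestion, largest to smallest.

83, 26, 16, 16, 7 bp

HaeIII sites (GGCC) start at positions 82, 98, 105, 121.
HaeIII cuts after base 2 of each site, so after positions 83, 99, 106, 122.
Linear molecule, 4 cuts → 5 fragments:
  1–83 → 83 bp
  84–99 → 16 bp
  100–106 → 7 bp
  107–122 → 16 bp
  123–148 → 26 bp
Sorted largest to smallest: 83, 26, 16, 16, 7 bp.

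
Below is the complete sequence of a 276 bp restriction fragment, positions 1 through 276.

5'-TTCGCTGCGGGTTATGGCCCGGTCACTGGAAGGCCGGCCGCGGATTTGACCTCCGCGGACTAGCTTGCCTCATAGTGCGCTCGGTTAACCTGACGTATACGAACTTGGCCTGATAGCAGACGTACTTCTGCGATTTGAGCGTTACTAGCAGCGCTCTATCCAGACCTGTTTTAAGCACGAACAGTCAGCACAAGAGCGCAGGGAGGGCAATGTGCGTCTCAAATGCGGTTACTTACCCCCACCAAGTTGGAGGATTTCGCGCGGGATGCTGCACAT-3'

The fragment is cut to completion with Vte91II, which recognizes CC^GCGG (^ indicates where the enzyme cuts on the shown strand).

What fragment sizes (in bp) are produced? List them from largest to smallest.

222, 39, 15 bp

Vte91II sites (CCGCGG) start at positions 38, 53.
Vte91II cuts after base 2 of each site, so after positions 39, 54.
Linear molecule, 2 cuts → 3 fragments:
  1–39 → 39 bp
  40–54 → 15 bp
  55–276 → 222 bp
Sorted largest to smallest: 222, 39, 15 bp.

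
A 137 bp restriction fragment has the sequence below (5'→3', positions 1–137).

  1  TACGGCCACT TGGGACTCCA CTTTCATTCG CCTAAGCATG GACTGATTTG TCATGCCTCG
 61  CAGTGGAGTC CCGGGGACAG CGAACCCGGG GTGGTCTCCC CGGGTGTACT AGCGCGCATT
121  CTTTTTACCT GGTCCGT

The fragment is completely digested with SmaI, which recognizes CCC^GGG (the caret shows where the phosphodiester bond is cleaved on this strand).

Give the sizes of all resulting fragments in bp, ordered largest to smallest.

SmaI sites (CCCGGG) start at positions 70, 85, 99.
SmaI cuts after base 3 of each site, so after positions 72, 87, 101.
Linear molecule, 3 cuts → 4 fragments:
  1–72 → 72 bp
  73–87 → 15 bp
  88–101 → 14 bp
  102–137 → 36 bp
Sorted largest to smallest: 72, 36, 15, 14 bp.

72, 36, 15, 14 bp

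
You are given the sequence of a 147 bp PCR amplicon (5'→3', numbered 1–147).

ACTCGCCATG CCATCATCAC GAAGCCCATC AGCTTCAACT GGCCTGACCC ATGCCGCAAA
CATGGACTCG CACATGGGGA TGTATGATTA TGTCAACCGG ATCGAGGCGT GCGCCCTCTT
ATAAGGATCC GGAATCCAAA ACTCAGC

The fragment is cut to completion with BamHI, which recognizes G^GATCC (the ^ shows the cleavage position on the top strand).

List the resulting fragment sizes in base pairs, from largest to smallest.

The BamHI site (GGATCC) starts at position 125.
BamHI cuts after the first base of each site, so after position 125.
Linear molecule, 1 cut → 2 fragments:
  1–125 → 125 bp
  126–147 → 22 bp
Sorted largest to smallest: 125, 22 bp.

125, 22 bp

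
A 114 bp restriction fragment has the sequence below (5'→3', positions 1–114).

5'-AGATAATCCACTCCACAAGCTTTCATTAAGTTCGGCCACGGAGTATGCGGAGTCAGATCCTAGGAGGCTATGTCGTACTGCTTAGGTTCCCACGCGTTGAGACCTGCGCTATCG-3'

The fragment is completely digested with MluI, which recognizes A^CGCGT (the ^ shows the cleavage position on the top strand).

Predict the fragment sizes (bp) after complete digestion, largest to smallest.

The MluI site (ACGCGT) starts at position 92.
MluI cuts after the first base of each site, so after position 92.
Linear molecule, 1 cut → 2 fragments:
  1–92 → 92 bp
  93–114 → 22 bp
Sorted largest to smallest: 92, 22 bp.

92, 22 bp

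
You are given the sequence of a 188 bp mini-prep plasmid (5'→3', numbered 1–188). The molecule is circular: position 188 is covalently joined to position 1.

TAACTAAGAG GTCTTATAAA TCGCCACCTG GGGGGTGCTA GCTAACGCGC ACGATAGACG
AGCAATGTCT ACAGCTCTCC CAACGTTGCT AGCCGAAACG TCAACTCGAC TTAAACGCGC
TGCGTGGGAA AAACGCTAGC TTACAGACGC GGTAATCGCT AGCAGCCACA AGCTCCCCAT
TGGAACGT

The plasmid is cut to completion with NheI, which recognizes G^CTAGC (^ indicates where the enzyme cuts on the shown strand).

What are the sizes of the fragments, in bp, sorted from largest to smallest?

NheI sites (GCTAGC) start at positions 37, 88, 135, 158.
NheI cuts after the first base of each site, so after positions 37, 88, 135, 158.
Circular molecule, 4 cuts → 4 fragments:
  38–88 → 51 bp
  89–135 → 47 bp
  136–158 → 23 bp
  159–188 then 1–37 → 30 + 37 = 67 bp
Sorted largest to smallest: 67, 51, 47, 23 bp.

67, 51, 47, 23 bp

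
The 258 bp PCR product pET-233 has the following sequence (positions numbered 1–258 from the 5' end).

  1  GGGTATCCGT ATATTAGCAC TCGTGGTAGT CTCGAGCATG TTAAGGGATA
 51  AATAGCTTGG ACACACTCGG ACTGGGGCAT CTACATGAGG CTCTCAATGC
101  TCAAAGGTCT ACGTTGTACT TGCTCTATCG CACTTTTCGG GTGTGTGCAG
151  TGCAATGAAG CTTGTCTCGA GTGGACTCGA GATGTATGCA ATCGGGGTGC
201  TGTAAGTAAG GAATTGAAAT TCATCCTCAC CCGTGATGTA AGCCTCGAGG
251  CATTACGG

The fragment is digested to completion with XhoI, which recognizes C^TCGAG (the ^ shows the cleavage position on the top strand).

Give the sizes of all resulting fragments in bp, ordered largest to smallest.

135, 68, 31, 14, 10 bp

XhoI sites (CTCGAG) start at positions 31, 166, 176, 244.
XhoI cuts after the first base of each site, so after positions 31, 166, 176, 244.
Linear molecule, 4 cuts → 5 fragments:
  1–31 → 31 bp
  32–166 → 135 bp
  167–176 → 10 bp
  177–244 → 68 bp
  245–258 → 14 bp
Sorted largest to smallest: 135, 68, 31, 14, 10 bp.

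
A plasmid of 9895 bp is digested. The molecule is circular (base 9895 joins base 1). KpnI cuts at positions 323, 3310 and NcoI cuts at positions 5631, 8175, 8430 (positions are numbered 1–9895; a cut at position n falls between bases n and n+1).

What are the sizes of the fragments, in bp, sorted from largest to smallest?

2987, 2544, 2321, 1788, 255 bp

Combined cut positions (sorted): 323, 3310, 5631, 8175, 8430.
Circular molecule, 5 cuts → 5 fragments:
  3310 − 323 = 2987 bp
  5631 − 3310 = 2321 bp
  8175 − 5631 = 2544 bp
  8430 − 8175 = 255 bp
  wrap: 9895 − 8430 + 323 = 1788 bp
Sorted largest to smallest: 2987, 2544, 2321, 1788, 255 bp.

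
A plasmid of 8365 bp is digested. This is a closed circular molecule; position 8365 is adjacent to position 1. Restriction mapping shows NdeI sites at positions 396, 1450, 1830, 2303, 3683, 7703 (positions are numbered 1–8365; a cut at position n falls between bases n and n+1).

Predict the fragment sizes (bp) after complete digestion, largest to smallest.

4020, 1380, 1058, 1054, 473, 380 bp

Circular molecule, 6 cuts → 6 fragments:
  1450 − 396 = 1054 bp
  1830 − 1450 = 380 bp
  2303 − 1830 = 473 bp
  3683 − 2303 = 1380 bp
  7703 − 3683 = 4020 bp
  wrap: 8365 − 7703 + 396 = 1058 bp
Sorted largest to smallest: 4020, 1380, 1058, 1054, 473, 380 bp.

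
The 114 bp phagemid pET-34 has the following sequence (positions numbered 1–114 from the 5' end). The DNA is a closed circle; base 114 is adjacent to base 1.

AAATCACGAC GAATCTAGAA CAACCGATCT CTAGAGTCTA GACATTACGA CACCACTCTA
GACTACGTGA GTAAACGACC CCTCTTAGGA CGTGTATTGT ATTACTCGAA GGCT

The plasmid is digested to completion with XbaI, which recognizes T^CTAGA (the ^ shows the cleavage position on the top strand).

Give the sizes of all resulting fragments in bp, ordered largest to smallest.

XbaI sites (TCTAGA) start at positions 14, 30, 37, 57.
XbaI cuts after the first base of each site, so after positions 14, 30, 37, 57.
Circular molecule, 4 cuts → 4 fragments:
  15–30 → 16 bp
  31–37 → 7 bp
  38–57 → 20 bp
  58–114 then 1–14 → 57 + 14 = 71 bp
Sorted largest to smallest: 71, 20, 16, 7 bp.

71, 20, 16, 7 bp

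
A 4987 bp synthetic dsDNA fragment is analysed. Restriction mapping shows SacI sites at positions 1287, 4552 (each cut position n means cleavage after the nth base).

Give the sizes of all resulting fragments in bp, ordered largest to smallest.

3265, 1287, 435 bp

Linear molecule, 2 cuts → 3 fragments:
  1287 − 0 = 1287 bp
  4552 − 1287 = 3265 bp
  4987 − 4552 = 435 bp
Sorted largest to smallest: 3265, 1287, 435 bp.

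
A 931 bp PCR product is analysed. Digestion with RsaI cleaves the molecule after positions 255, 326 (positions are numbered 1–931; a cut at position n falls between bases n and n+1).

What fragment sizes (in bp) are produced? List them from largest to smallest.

605, 255, 71 bp

Linear molecule, 2 cuts → 3 fragments:
  255 − 0 = 255 bp
  326 − 255 = 71 bp
  931 − 326 = 605 bp
Sorted largest to smallest: 605, 255, 71 bp.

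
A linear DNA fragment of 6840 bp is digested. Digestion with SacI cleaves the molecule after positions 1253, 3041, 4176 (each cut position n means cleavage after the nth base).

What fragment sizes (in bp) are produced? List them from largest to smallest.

Linear molecule, 3 cuts → 4 fragments:
  1253 − 0 = 1253 bp
  3041 − 1253 = 1788 bp
  4176 − 3041 = 1135 bp
  6840 − 4176 = 2664 bp
Sorted largest to smallest: 2664, 1788, 1253, 1135 bp.

2664, 1788, 1253, 1135 bp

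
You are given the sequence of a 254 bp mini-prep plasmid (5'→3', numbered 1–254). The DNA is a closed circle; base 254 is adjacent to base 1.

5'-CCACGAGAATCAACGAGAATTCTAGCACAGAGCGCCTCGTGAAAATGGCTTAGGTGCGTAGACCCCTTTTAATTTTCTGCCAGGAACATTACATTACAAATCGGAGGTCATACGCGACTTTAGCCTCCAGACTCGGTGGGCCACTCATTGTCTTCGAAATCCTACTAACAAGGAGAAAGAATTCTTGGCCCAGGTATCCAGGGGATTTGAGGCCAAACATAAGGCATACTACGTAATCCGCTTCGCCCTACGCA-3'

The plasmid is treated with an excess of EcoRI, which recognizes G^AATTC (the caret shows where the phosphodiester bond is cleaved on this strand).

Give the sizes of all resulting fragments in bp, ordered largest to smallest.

EcoRI sites (GAATTC) start at positions 17, 179.
EcoRI cuts after the first base of each site, so after positions 17, 179.
Circular molecule, 2 cuts → 2 fragments:
  18–179 → 162 bp
  180–254 then 1–17 → 75 + 17 = 92 bp
Sorted largest to smallest: 162, 92 bp.

162, 92 bp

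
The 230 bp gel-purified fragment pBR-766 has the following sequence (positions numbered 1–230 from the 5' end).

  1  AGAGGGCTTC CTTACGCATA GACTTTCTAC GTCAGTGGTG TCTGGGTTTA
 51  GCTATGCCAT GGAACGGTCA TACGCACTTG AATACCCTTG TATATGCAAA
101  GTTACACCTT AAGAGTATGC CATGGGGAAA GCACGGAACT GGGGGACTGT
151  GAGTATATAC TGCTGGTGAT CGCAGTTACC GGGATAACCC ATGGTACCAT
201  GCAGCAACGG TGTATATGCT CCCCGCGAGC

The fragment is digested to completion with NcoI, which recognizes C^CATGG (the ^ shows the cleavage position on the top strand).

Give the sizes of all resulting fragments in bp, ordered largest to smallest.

69, 63, 57, 41 bp

NcoI sites (CCATGG) start at positions 57, 120, 189.
NcoI cuts after the first base of each site, so after positions 57, 120, 189.
Linear molecule, 3 cuts → 4 fragments:
  1–57 → 57 bp
  58–120 → 63 bp
  121–189 → 69 bp
  190–230 → 41 bp
Sorted largest to smallest: 69, 63, 57, 41 bp.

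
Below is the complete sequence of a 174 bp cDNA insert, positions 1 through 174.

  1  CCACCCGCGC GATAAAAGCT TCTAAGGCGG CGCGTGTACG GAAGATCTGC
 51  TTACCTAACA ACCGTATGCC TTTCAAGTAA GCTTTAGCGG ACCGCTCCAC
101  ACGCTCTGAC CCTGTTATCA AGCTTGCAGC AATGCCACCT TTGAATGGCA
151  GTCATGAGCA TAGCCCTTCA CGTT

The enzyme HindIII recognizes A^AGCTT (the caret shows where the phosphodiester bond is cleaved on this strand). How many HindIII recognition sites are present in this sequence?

3

AAGCTT occurs starting at positions 16, 79, 120.
HindIII cuts at 3 sites.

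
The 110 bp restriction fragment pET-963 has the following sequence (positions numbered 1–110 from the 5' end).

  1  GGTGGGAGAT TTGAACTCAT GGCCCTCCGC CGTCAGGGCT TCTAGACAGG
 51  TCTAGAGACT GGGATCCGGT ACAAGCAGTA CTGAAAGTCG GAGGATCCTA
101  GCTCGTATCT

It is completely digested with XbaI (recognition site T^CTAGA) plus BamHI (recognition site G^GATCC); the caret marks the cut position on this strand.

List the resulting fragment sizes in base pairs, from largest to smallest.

41, 31, 17, 11, 10 bp

XbaI sites (TCTAGA) start at positions 41, 51.
XbaI cuts after the first base of each site, so after positions 41, 51.
BamHI sites (GGATCC) start at positions 62, 93.
BamHI cuts after the first base of each site, so after positions 62, 93.
Combined cut positions: 41, 51, 62, 93.
Linear molecule, 4 cuts → 5 fragments:
  1–41 → 41 bp
  42–51 → 10 bp
  52–62 → 11 bp
  63–93 → 31 bp
  94–110 → 17 bp
Sorted largest to smallest: 41, 31, 17, 11, 10 bp.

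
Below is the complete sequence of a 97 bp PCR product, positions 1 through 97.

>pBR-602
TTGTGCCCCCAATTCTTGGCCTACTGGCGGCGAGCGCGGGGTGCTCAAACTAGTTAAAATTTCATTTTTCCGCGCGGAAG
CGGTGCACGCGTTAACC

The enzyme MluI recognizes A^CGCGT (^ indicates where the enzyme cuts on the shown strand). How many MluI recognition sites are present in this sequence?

ACGCGT occurs starting at position 87.
MluI cuts at 1 site.

1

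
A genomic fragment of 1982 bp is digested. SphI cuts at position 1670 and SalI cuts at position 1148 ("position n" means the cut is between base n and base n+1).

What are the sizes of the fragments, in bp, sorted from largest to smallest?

1148, 522, 312 bp

Combined cut positions (sorted): 1148, 1670.
Linear molecule, 2 cuts → 3 fragments:
  1148 − 0 = 1148 bp
  1670 − 1148 = 522 bp
  1982 − 1670 = 312 bp
Sorted largest to smallest: 1148, 522, 312 bp.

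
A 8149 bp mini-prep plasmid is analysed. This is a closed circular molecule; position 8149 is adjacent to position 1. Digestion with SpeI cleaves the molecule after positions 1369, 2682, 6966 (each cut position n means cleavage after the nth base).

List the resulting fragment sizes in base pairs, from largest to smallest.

Circular molecule, 3 cuts → 3 fragments:
  2682 − 1369 = 1313 bp
  6966 − 2682 = 4284 bp
  wrap: 8149 − 6966 + 1369 = 2552 bp
Sorted largest to smallest: 4284, 2552, 1313 bp.

4284, 2552, 1313 bp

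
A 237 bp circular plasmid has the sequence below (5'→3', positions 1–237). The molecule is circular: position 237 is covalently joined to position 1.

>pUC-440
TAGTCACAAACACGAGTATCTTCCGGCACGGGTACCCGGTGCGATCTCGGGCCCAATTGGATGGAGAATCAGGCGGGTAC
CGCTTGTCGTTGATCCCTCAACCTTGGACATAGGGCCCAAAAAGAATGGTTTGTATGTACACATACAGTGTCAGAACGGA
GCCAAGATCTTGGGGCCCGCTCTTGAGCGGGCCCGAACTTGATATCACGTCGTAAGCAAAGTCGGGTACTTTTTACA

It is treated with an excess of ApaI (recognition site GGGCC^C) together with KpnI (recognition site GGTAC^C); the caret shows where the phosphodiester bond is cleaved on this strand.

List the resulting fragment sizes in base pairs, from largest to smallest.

ApaI sites (GGGCCC) start at positions 49, 113, 173, 189.
ApaI cuts after base 5 of each site (before the last base), so after positions 53, 117, 177, 193.
KpnI sites (GGTACC) start at positions 31, 76.
KpnI cuts after base 5 of each site (before the last base), so after positions 35, 80.
Combined cut positions: 35, 53, 80, 117, 177, 193.
Circular molecule, 6 cuts → 6 fragments:
  36–53 → 18 bp
  54–80 → 27 bp
  81–117 → 37 bp
  118–177 → 60 bp
  178–193 → 16 bp
  194–237 then 1–35 → 44 + 35 = 79 bp
Sorted largest to smallest: 79, 60, 37, 27, 18, 16 bp.

79, 60, 37, 27, 18, 16 bp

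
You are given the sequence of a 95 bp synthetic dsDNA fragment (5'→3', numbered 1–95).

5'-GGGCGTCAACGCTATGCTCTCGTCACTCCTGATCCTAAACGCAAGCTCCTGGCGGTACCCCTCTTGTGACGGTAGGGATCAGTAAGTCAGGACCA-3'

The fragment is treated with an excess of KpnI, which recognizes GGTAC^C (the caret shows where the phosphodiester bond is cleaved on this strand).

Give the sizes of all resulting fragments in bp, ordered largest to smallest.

58, 37 bp

The KpnI site (GGTACC) starts at position 54.
KpnI cuts after base 5 of each site (before the last base), so after position 58.
Linear molecule, 1 cut → 2 fragments:
  1–58 → 58 bp
  59–95 → 37 bp
Sorted largest to smallest: 58, 37 bp.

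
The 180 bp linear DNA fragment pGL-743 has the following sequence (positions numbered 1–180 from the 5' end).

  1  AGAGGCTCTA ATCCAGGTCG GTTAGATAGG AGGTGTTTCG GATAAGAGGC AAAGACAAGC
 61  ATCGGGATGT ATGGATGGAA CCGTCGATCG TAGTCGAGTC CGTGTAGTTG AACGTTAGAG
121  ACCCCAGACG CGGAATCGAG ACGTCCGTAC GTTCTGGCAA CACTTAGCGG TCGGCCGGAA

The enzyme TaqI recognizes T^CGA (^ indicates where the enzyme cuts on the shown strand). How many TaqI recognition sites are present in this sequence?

3

TCGA occurs starting at positions 84, 94, 136.
TaqI cuts at 3 sites.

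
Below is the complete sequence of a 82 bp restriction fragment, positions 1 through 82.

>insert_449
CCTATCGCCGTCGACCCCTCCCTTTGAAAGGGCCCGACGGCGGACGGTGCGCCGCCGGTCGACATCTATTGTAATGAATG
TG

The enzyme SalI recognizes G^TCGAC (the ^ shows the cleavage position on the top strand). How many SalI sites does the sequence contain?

GTCGAC occurs starting at positions 10, 58.
SalI cuts at 2 sites.

2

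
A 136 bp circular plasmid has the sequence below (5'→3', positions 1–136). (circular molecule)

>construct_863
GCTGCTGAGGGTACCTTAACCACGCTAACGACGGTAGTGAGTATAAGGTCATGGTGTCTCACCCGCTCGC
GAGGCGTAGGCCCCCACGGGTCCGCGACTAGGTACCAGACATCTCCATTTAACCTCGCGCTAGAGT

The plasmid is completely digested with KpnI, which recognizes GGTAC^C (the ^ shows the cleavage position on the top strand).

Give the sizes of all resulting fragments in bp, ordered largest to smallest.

91, 45 bp

KpnI sites (GGTACC) start at positions 10, 101.
KpnI cuts after base 5 of each site (before the last base), so after positions 14, 105.
Circular molecule, 2 cuts → 2 fragments:
  15–105 → 91 bp
  106–136 then 1–14 → 31 + 14 = 45 bp
Sorted largest to smallest: 91, 45 bp.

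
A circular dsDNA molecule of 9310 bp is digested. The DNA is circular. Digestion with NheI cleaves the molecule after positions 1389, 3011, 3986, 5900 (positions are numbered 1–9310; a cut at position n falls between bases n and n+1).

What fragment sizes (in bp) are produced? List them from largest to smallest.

Circular molecule, 4 cuts → 4 fragments:
  3011 − 1389 = 1622 bp
  3986 − 3011 = 975 bp
  5900 − 3986 = 1914 bp
  wrap: 9310 − 5900 + 1389 = 4799 bp
Sorted largest to smallest: 4799, 1914, 1622, 975 bp.

4799, 1914, 1622, 975 bp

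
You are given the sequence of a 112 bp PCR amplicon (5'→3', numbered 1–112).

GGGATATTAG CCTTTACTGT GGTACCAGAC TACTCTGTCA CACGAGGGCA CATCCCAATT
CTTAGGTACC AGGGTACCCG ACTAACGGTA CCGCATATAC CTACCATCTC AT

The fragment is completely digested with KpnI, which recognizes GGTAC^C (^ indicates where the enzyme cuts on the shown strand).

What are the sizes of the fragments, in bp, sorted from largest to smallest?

KpnI sites (GGTACC) start at positions 21, 65, 73, 87.
KpnI cuts after base 5 of each site (before the last base), so after positions 25, 69, 77, 91.
Linear molecule, 4 cuts → 5 fragments:
  1–25 → 25 bp
  26–69 → 44 bp
  70–77 → 8 bp
  78–91 → 14 bp
  92–112 → 21 bp
Sorted largest to smallest: 44, 25, 21, 14, 8 bp.

44, 25, 21, 14, 8 bp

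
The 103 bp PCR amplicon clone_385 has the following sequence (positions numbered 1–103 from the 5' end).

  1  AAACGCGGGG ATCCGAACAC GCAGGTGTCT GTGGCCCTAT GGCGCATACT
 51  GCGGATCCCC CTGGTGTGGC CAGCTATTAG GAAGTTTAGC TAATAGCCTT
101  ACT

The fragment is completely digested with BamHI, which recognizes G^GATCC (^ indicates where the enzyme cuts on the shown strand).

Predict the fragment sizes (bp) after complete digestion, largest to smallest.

50, 44, 9 bp

BamHI sites (GGATCC) start at positions 9, 53.
BamHI cuts after the first base of each site, so after positions 9, 53.
Linear molecule, 2 cuts → 3 fragments:
  1–9 → 9 bp
  10–53 → 44 bp
  54–103 → 50 bp
Sorted largest to smallest: 50, 44, 9 bp.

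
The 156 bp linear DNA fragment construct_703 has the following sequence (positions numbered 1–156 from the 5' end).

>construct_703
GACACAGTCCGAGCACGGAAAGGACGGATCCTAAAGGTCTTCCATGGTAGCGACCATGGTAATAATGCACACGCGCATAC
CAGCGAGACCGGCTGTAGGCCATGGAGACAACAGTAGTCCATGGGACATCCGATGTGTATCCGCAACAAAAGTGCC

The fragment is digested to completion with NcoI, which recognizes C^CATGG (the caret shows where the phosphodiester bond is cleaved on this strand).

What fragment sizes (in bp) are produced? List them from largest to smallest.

NcoI sites (CCATGG) start at positions 42, 54, 100, 119.
NcoI cuts after the first base of each site, so after positions 42, 54, 100, 119.
Linear molecule, 4 cuts → 5 fragments:
  1–42 → 42 bp
  43–54 → 12 bp
  55–100 → 46 bp
  101–119 → 19 bp
  120–156 → 37 bp
Sorted largest to smallest: 46, 42, 37, 19, 12 bp.

46, 42, 37, 19, 12 bp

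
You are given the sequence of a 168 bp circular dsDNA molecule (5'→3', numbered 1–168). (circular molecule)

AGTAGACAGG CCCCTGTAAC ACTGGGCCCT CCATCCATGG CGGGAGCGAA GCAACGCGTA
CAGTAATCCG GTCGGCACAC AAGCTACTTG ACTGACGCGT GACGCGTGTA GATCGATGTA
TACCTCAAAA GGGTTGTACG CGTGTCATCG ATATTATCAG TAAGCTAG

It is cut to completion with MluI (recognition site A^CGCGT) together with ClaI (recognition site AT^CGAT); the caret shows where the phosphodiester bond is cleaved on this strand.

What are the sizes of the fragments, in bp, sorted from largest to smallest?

MluI sites (ACGCGT) start at positions 54, 95, 102, 138.
MluI cuts after the first base of each site, so after positions 54, 95, 102, 138.
ClaI sites (ATCGAT) start at positions 112, 147.
ClaI cuts after base 2 of each site, so after positions 113, 148.
Combined cut positions: 54, 95, 102, 113, 138, 148.
Circular molecule, 6 cuts → 6 fragments:
  55–95 → 41 bp
  96–102 → 7 bp
  103–113 → 11 bp
  114–138 → 25 bp
  139–148 → 10 bp
  149–168 then 1–54 → 20 + 54 = 74 bp
Sorted largest to smallest: 74, 41, 25, 11, 10, 7 bp.

74, 41, 25, 11, 10, 7 bp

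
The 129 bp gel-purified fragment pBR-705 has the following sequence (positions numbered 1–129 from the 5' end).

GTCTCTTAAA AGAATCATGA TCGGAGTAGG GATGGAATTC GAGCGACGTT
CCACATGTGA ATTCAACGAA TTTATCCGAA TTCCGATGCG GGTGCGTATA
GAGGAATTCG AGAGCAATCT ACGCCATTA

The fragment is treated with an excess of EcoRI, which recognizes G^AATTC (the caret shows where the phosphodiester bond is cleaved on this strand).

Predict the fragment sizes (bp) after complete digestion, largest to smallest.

EcoRI sites (GAATTC) start at positions 35, 59, 78, 104.
EcoRI cuts after the first base of each site, so after positions 35, 59, 78, 104.
Linear molecule, 4 cuts → 5 fragments:
  1–35 → 35 bp
  36–59 → 24 bp
  60–78 → 19 bp
  79–104 → 26 bp
  105–129 → 25 bp
Sorted largest to smallest: 35, 26, 25, 24, 19 bp.

35, 26, 25, 24, 19 bp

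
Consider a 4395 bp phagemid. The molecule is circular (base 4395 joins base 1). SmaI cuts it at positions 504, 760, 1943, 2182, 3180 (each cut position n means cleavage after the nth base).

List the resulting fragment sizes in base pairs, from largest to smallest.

Circular molecule, 5 cuts → 5 fragments:
  760 − 504 = 256 bp
  1943 − 760 = 1183 bp
  2182 − 1943 = 239 bp
  3180 − 2182 = 998 bp
  wrap: 4395 − 3180 + 504 = 1719 bp
Sorted largest to smallest: 1719, 1183, 998, 256, 239 bp.

1719, 1183, 998, 256, 239 bp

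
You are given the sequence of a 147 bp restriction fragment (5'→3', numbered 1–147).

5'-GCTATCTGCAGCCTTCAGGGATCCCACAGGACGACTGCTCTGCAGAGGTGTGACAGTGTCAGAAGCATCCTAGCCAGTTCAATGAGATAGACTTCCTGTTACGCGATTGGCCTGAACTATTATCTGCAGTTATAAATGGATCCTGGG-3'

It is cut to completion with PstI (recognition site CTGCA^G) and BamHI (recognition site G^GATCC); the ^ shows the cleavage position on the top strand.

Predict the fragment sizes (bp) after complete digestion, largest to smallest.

PstI sites (CTGCAG) start at positions 6, 40, 124.
PstI cuts after base 5 of each site (before the last base), so after positions 10, 44, 128.
BamHI sites (GGATCC) start at positions 19, 138.
BamHI cuts after the first base of each site, so after positions 19, 138.
Combined cut positions: 10, 19, 44, 128, 138.
Linear molecule, 5 cuts → 6 fragments:
  1–10 → 10 bp
  11–19 → 9 bp
  20–44 → 25 bp
  45–128 → 84 bp
  129–138 → 10 bp
  139–147 → 9 bp
Sorted largest to smallest: 84, 25, 10, 10, 9, 9 bp.

84, 25, 10, 10, 9, 9 bp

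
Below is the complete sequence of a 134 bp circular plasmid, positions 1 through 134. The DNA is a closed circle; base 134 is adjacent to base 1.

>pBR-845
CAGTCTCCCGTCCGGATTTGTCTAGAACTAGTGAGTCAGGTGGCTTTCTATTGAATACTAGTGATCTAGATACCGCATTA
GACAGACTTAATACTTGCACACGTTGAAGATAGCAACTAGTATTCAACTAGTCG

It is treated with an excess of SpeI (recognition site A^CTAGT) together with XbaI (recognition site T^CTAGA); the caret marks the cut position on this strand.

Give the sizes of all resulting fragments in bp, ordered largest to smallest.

SpeI sites (ACTAGT) start at positions 27, 57, 116, 127.
SpeI cuts after the first base of each site, so after positions 27, 57, 116, 127.
XbaI sites (TCTAGA) start at positions 21, 65.
XbaI cuts after the first base of each site, so after positions 21, 65.
Combined cut positions: 21, 27, 57, 65, 116, 127.
Circular molecule, 6 cuts → 6 fragments:
  22–27 → 6 bp
  28–57 → 30 bp
  58–65 → 8 bp
  66–116 → 51 bp
  117–127 → 11 bp
  128–134 then 1–21 → 7 + 21 = 28 bp
Sorted largest to smallest: 51, 30, 28, 11, 8, 6 bp.

51, 30, 28, 11, 8, 6 bp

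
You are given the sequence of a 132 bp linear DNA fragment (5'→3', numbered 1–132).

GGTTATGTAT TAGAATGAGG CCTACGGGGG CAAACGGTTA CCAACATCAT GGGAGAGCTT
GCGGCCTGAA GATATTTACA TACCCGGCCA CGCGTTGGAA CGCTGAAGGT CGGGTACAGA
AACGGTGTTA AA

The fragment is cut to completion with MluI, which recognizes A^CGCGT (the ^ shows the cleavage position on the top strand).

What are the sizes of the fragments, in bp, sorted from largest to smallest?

90, 42 bp

The MluI site (ACGCGT) starts at position 90.
MluI cuts after the first base of each site, so after position 90.
Linear molecule, 1 cut → 2 fragments:
  1–90 → 90 bp
  91–132 → 42 bp
Sorted largest to smallest: 90, 42 bp.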